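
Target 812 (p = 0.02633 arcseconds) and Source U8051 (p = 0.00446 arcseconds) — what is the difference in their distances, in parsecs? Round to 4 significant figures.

186.2 pc

d_A = 1/0.02633″ = 37.979 pc; d_B = 1/0.004460″ = 224.22 pc.
|d_B − d_A| = |224.22 − 37.979| = 186.24 pc.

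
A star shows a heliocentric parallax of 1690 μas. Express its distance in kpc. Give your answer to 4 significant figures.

0.5917 kpc

p = 1690 μas = 0.001690 arcsec.
d = 1/p = 1/0.001690 = 591.72 pc.
= 0.59172 kpc.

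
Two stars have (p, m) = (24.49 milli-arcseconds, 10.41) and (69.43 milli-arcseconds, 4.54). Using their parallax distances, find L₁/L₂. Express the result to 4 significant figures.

L₁/L₂ = 0.03607

d₁ = 1/p₁ = 1/0.02449″ = 40.833 pc; d₂ = 1/p₂ = 1/0.06943″ = 14.403 pc.
M₁ = m₁ − 5 log₁₀ d₁ + 5 = 10.41 − 8.0551 + 5 = 7.3549.
M₂ = 4.54 − 5.7923 + 5 = 3.7477.
L₁/L₂ = 10^(0.4(M₂ − M₁)) = 10^(0.4 × (-3.6072)) = 10^(-1.44288) = 0.036068.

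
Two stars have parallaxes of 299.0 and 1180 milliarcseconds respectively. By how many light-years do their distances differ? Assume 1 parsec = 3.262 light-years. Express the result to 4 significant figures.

d_A = 1/0.2990″ = 3.3445 pc; d_B = 1/1.180″ = 0.84746 pc.
|d_B − d_A| = |0.84746 − 3.3445| = 2.497 pc = 2.497 × 3.262 ly = 8.1452 ly.

8.145 ly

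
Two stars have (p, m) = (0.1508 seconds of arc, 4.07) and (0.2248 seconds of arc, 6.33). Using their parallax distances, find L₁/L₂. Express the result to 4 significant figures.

d₁ = 1/p₁ = 1/0.1508″ = 6.6313 pc; d₂ = 1/p₂ = 1/0.2248″ = 4.4484 pc.
M₁ = m₁ − 5 log₁₀ d₁ + 5 = 4.07 − 4.1080 + 5 = 4.9620.
M₂ = 6.33 − 3.2410 + 5 = 8.0890.
L₁/L₂ = 10^(0.4(M₂ − M₁)) = 10^(0.4 × 3.1270) = 10^1.25080 = 17.816.

L₁/L₂ = 17.82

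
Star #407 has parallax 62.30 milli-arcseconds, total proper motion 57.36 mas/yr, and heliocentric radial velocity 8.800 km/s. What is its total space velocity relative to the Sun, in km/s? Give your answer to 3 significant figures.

d = 1/p = 1/0.06230″ = 16.051 pc.
μ = 57.36 mas/yr = 0.05736 ″/yr.
v_t = 4.740 μ d = 4.740 × 0.05736 × 16.051 = 4.364 km/s.
v = √(v_r² + v_t²) = √(8.800² + 4.364²) = √96.4845 = 9.8227 km/s.

9.82 km/s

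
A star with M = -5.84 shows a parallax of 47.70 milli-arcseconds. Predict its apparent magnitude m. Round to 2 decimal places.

d = 1/p = 1/0.04770″ = 20.964 pc.
m − M = 5 log₁₀ d − 5 = 5 log₁₀(20.964) − 5 = 6.6074 − 5 = 1.6074.
m = M + (m − M) = -5.84 + 1.6074 = -4.23.

m = -4.23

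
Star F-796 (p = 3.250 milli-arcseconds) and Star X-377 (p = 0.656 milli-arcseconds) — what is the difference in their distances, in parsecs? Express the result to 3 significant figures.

d_A = 1/0.003250″ = 307.69 pc; d_B = 1/0.0006560″ = 1524.4 pc.
|d_B − d_A| = |1524.4 − 307.69| = 1216.7 pc.

1220 pc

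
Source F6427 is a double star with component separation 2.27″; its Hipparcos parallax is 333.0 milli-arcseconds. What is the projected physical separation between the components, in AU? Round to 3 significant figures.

6.82 AU

d = 1/p = 1/0.3330″ = 3.003 pc.
At distance d (pc), an angle of θ arcsec spans θ·d AU: s = 2.27 × 3.003 = 6.8168 AU.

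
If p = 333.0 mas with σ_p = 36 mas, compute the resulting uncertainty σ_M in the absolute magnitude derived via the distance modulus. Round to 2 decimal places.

σ_M = 0.23 mag

M = m − 5 log₁₀ d + 5 = m + 5 log₁₀ p + 5, so ∂M/∂p = 5/(p ln 10).
σ_M = (5/ln 10) · (σ_p/p) = 2.1715 × 36/333.0 = 2.1715 × 0.10811 = 0.23476.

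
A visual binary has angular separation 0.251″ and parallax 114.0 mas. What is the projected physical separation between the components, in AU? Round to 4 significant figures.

d = 1/p = 1/0.1140″ = 8.7719 pc.
At distance d (pc), an angle of θ arcsec spans θ·d AU: s = 0.251 × 8.7719 = 2.2017 AU.

2.202 AU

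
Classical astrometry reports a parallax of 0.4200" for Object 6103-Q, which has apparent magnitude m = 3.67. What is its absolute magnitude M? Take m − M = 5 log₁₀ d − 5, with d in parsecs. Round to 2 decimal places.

d = 1/p = 1/0.4200″ = 2.381 pc.
m − M = 5 log₁₀(2.381) − 5 = 1.8838 − 5 = -3.1162.
M = m − (m − M) = 3.67 − (-3.1162) = 6.79.

M = 6.79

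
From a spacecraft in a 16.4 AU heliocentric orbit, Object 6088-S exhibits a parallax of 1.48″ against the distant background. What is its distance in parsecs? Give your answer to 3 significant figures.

With baseline B (in AU) and parallax p (in arcsec), d = B/p parsecs.
d = 16.4 / 1.48 = 11.081 pc.

11.1 pc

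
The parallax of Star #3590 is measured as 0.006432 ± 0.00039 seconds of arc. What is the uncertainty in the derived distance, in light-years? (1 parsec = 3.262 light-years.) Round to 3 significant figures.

d = 1/p, so σ_d = σ_p / p².
σ_d = 0.000390 / (0.006432)² = 0.000390 / 0.000041371 = 9.4269 pc = 9.4269 × 3.262 ly = 30.751 ly.

30.8 ly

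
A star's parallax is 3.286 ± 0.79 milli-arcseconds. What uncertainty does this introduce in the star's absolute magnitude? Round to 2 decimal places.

σ_M = 0.52 mag

M = m − 5 log₁₀ d + 5 = m + 5 log₁₀ p + 5, so ∂M/∂p = 5/(p ln 10).
σ_M = (5/ln 10) · (σ_p/p) = 2.1715 × 0.79/3.286 = 2.1715 × 0.24041 = 0.52205.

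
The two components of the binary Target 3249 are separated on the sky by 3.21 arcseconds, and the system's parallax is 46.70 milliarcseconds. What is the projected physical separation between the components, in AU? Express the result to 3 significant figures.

d = 1/p = 1/0.04670″ = 21.413 pc.
At distance d (pc), an angle of θ arcsec spans θ·d AU: s = 3.21 × 21.413 = 68.736 AU.

68.7 AU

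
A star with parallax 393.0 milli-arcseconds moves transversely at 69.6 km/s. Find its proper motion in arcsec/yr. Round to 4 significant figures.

5.771 arcsec/yr

d = 1/p = 1/0.3930″ = 2.5445 pc.
μ = v_t / (4.74 d) = 69.6 / (4.74 × 2.5445) = 69.6 / 12.061 = 5.7707 ″/yr.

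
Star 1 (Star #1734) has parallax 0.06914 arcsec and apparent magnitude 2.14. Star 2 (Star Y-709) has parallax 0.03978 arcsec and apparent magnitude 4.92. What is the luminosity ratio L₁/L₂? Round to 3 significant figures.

L₁/L₂ = 4.28

d₁ = 1/p₁ = 1/0.06914″ = 14.463 pc; d₂ = 1/p₂ = 1/0.03978″ = 25.138 pc.
M₁ = m₁ − 5 log₁₀ d₁ + 5 = 2.14 − 5.8013 + 5 = 1.3387.
M₂ = 4.92 − 7.0017 + 5 = 2.9183.
L₁/L₂ = 10^(0.4(M₂ − M₁)) = 10^(0.4 × 1.5796) = 10^0.63184 = 4.2839.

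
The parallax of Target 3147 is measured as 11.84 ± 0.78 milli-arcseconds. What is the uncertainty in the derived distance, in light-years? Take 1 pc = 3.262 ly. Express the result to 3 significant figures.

18.1 ly

d = 1/p, so σ_d = σ_p / p².
σ_d = 0.000780 / (0.01184)² = 0.000780 / 0.00014019 = 5.5639 pc = 5.5639 × 3.262 ly = 18.149 ly.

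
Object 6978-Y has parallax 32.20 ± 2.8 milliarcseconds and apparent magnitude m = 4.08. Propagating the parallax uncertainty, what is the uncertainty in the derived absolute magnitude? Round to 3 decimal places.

M = m − 5 log₁₀ d + 5 = m + 5 log₁₀ p + 5, so ∂M/∂p = 5/(p ln 10).
σ_M = (5/ln 10) · (σ_p/p) = 2.1715 × 2.8/32.20 = 2.1715 × 0.086957 = 0.18883.

σ_M = 0.189 mag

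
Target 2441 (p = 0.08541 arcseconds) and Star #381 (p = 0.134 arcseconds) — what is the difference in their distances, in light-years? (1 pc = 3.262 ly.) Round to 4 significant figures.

13.85 ly

d_A = 1/0.08541″ = 11.708 pc; d_B = 1/0.1340″ = 7.4627 pc.
|d_B − d_A| = |7.4627 − 11.708| = 4.2453 pc = 4.2453 × 3.262 ly = 13.848 ly.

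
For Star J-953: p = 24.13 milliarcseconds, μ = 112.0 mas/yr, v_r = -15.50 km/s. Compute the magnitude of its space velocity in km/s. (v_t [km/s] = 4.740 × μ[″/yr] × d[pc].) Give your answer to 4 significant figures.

26.91 km/s

d = 1/p = 1/0.02413″ = 41.442 pc.
μ = 112.0 mas/yr = 0.1120 ″/yr.
v_t = 4.740 μ d = 4.740 × 0.1120 × 41.442 = 22.001 km/s.
v = √(v_r² + v_t²) = √((-15.50)² + 22.001²) = √724.294 = 26.913 km/s.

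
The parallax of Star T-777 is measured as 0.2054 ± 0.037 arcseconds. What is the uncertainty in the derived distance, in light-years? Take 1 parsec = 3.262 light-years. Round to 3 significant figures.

2.86 ly

d = 1/p, so σ_d = σ_p / p².
σ_d = 0.0370 / (0.2054)² = 0.0370 / 0.042189 = 0.87701 pc = 0.87701 × 3.262 ly = 2.8608 ly.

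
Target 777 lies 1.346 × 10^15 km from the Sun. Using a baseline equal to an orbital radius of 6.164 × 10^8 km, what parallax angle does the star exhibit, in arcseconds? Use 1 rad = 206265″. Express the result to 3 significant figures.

θ ≈ B/d = (6.164 × 10^8) / (1.346 × 10^15) = 4.5795 × 10^-7 rad.
In arcseconds: 4.5795 × 10^-7 × 206265 = 0.094459″.

0.0945 arcsec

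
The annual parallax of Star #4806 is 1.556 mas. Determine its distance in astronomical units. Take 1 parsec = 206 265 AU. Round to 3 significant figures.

1.33 × 10^8 AU

p = 1.556 mas = 0.001556 arcsec.
d = 1/p = 1/0.001556 = 642.67 pc.
In AU: 642.67 × 206265 = 1.3256 × 10^8 AU.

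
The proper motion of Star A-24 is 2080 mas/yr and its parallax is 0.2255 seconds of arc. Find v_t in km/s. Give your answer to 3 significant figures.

43.7 km/s

d = 1/p = 1/0.2255″ = 4.4346 pc.
μ = 2080 mas/yr = 2.08 ″/yr.
v_t = 4.74 × μ × d = 4.74 × 2.08 × 4.4346 = 43.722 km/s.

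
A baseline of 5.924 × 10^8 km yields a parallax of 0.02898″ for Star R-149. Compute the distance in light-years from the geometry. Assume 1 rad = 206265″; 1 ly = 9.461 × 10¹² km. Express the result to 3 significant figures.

446 ly

θ = 0.02898″ = 0.02898/206265 = 1.4050 × 10^-7 rad.
d = B/θ = (5.924 × 10^8) / (1.4050 × 10^-7) = 4.2164 × 10^15 km = (4.2164 × 10^15) / (9.461 × 10^12) ly = 445.66 ly.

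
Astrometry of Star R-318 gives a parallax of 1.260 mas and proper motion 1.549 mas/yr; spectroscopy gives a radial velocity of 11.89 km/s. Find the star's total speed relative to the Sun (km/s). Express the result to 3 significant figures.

d = 1/p = 1/0.001260″ = 793.65 pc.
μ = 1.549 mas/yr = 0.001549 ″/yr.
v_t = 4.740 μ d = 4.740 × 0.001549 × 793.65 = 5.8272 km/s.
v = √(v_r² + v_t²) = √(11.89² + 5.8272²) = √175.328 = 13.241 km/s.

13.2 km/s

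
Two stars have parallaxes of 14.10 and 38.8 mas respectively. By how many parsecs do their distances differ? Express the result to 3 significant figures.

45.1 pc

d_A = 1/0.01410″ = 70.922 pc; d_B = 1/0.03880″ = 25.773 pc.
|d_B − d_A| = |25.773 − 70.922| = 45.149 pc.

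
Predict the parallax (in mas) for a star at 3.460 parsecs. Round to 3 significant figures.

289 mas

p = 1/d = 1/3.46 = 0.28902 arcsec.
= 0.28902 × 1000 = 289.02 mas.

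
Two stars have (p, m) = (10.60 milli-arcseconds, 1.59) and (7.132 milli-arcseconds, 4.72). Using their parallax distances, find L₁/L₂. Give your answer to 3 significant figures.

L₁/L₂ = 8.09

d₁ = 1/p₁ = 1/0.01060″ = 94.34 pc; d₂ = 1/p₂ = 1/0.007132″ = 140.21 pc.
M₁ = m₁ − 5 log₁₀ d₁ + 5 = 1.59 − 9.8735 + 5 = -3.2835.
M₂ = 4.72 − 10.7339 + 5 = -1.0139.
L₁/L₂ = 10^(0.4(M₂ − M₁)) = 10^(0.4 × 2.2696) = 10^0.90784 = 8.088.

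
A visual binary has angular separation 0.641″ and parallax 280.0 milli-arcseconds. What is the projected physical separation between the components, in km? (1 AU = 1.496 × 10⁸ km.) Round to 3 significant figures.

3.42 × 10^8 km

d = 1/p = 1/0.2800″ = 3.5714 pc.
At distance d (pc), an angle of θ arcsec spans θ·d AU: s = 0.641 × 3.5714 = 2.2893 AU.
= 2.2893 × 1.496 × 10⁸ km = 3.4248 × 10^8 km.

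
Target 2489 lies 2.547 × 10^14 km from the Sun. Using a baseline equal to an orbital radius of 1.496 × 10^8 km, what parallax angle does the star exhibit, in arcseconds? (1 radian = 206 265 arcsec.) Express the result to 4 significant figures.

θ ≈ B/d = (1.496 × 10^8) / (2.547 × 10^14) = 5.8736 × 10^-7 rad.
In arcseconds: 5.8736 × 10^-7 × 206265 = 0.12115″.

0.1212 arcsec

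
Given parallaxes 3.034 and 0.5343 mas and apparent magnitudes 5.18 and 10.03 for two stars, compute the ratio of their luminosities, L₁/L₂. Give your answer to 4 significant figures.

d₁ = 1/p₁ = 1/0.003034″ = 329.6 pc; d₂ = 1/p₂ = 1/0.0005343″ = 1871.6 pc.
M₁ = m₁ − 5 log₁₀ d₁ + 5 = 5.18 − 12.5899 + 5 = -2.4099.
M₂ = 10.03 − 16.3611 + 5 = -1.3311.
L₁/L₂ = 10^(0.4(M₂ − M₁)) = 10^(0.4 × 1.0788) = 10^0.43152 = 2.701.

L₁/L₂ = 2.701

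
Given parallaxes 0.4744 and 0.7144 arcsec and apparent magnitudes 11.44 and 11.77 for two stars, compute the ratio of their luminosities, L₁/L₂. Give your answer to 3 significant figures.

d₁ = 1/p₁ = 1/0.4744″ = 2.1079 pc; d₂ = 1/p₂ = 1/0.7144″ = 1.3998 pc.
M₁ = m₁ − 5 log₁₀ d₁ + 5 = 11.44 − 1.6193 + 5 = 14.8207.
M₂ = 11.77 − 0.7303 + 5 = 16.0397.
L₁/L₂ = 10^(0.4(M₂ − M₁)) = 10^(0.4 × 1.2190) = 10^0.48760 = 3.0733.

L₁/L₂ = 3.07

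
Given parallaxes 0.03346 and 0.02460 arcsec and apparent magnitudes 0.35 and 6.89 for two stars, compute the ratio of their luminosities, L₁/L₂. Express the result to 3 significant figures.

L₁/L₂ = 223

d₁ = 1/p₁ = 1/0.03346″ = 29.886 pc; d₂ = 1/p₂ = 1/0.02460″ = 40.65 pc.
M₁ = m₁ − 5 log₁₀ d₁ + 5 = 0.35 − 7.3773 + 5 = -2.0273.
M₂ = 6.89 − 8.0453 + 5 = 3.8447.
L₁/L₂ = 10^(0.4(M₂ − M₁)) = 10^(0.4 × 5.8720) = 10^2.34880 = 223.25.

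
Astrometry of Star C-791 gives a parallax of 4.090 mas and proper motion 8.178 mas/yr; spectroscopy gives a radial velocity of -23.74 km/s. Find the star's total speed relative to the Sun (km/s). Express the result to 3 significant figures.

25.6 km/s

d = 1/p = 1/0.004090″ = 244.5 pc.
μ = 8.178 mas/yr = 0.008178 ″/yr.
v_t = 4.740 μ d = 4.740 × 0.008178 × 244.5 = 9.4777 km/s.
v = √(v_r² + v_t²) = √((-23.74)² + 9.4777²) = √653.414 = 25.562 km/s.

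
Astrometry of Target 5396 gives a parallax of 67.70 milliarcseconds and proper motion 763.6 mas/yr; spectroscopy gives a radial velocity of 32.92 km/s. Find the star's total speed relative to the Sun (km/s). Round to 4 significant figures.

62.79 km/s

d = 1/p = 1/0.06770″ = 14.771 pc.
μ = 763.6 mas/yr = 0.7636 ″/yr.
v_t = 4.740 μ d = 4.740 × 0.7636 × 14.771 = 53.463 km/s.
v = √(v_r² + v_t²) = √(32.92² + 53.463²) = √3942.02 = 62.786 km/s.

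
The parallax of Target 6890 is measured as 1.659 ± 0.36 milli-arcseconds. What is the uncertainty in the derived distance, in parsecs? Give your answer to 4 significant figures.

d = 1/p, so σ_d = σ_p / p².
σ_d = 0.000360 / (0.001659)² = 0.000360 / 0.0000027523 = 130.8 pc.

130.8 pc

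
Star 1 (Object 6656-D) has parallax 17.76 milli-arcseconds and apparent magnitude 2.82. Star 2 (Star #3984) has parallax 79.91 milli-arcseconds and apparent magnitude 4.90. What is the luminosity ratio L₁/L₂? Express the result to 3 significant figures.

L₁/L₂ = 138

d₁ = 1/p₁ = 1/0.01776″ = 56.306 pc; d₂ = 1/p₂ = 1/0.07991″ = 12.514 pc.
M₁ = m₁ − 5 log₁₀ d₁ + 5 = 2.82 − 8.7528 + 5 = -0.9328.
M₂ = 4.90 − 5.4870 + 5 = 4.4130.
L₁/L₂ = 10^(0.4(M₂ − M₁)) = 10^(0.4 × 5.3458) = 10^2.13832 = 137.51.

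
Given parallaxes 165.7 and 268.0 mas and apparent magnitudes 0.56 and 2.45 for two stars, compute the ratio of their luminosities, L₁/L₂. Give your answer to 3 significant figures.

d₁ = 1/p₁ = 1/0.1657″ = 6.035 pc; d₂ = 1/p₂ = 1/0.2680″ = 3.7313 pc.
M₁ = m₁ − 5 log₁₀ d₁ + 5 = 0.56 − 3.9034 + 5 = 1.6566.
M₂ = 2.45 − 2.8593 + 5 = 4.5907.
L₁/L₂ = 10^(0.4(M₂ − M₁)) = 10^(0.4 × 2.9341) = 10^1.17364 = 14.916.

L₁/L₂ = 14.9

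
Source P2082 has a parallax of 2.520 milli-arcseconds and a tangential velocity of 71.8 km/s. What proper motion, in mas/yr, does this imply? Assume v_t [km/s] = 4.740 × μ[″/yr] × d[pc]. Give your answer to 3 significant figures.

d = 1/p = 1/0.002520″ = 396.83 pc.
μ = v_t / (4.74 d) = 71.8 / (4.74 × 396.83) = 71.8 / 1881 = 0.038171 ″/yr = 38.171 mas/yr.

38.2 mas/yr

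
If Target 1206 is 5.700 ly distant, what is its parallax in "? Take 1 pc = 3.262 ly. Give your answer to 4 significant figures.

0.5723 "

d = 5.700 ly ÷ 3.262 = 1.7474 pc.
p = 1/d = 1/1.7474 = 0.57228 arcsec.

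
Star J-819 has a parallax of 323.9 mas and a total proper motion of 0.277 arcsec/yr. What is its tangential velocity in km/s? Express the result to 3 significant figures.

d = 1/p = 1/0.3239″ = 3.0874 pc.
v_t = 4.74 × μ × d = 4.74 × 0.277 × 3.0874 = 4.0537 km/s.

4.05 km/s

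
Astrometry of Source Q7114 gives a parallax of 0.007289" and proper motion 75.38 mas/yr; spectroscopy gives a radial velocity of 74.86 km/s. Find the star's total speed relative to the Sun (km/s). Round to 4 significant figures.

89.48 km/s

d = 1/p = 1/0.007289″ = 137.19 pc.
μ = 75.38 mas/yr = 0.07538 ″/yr.
v_t = 4.740 μ d = 4.740 × 0.07538 × 137.19 = 49.018 km/s.
v = √(v_r² + v_t²) = √(74.86² + 49.018²) = √8006.78 = 89.481 km/s.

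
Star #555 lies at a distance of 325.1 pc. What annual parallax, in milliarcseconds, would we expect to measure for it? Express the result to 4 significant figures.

p = 1/d = 1/325.1 = 0.003076 arcsec.
= 0.003076 × 1000 = 3.076 mas.

3.076 mas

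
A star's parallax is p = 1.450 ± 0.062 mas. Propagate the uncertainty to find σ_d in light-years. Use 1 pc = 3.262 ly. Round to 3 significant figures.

d = 1/p, so σ_d = σ_p / p².
σ_d = 0.0000620 / (0.001450)² = 0.0000620 / 0.0000021025 = 29.489 pc = 29.489 × 3.262 ly = 96.193 ly.

96.2 ly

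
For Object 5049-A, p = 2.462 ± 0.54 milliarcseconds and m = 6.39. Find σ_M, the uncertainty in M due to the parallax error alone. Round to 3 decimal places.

σ_M = 0.476 mag

M = m − 5 log₁₀ d + 5 = m + 5 log₁₀ p + 5, so ∂M/∂p = 5/(p ln 10).
σ_M = (5/ln 10) · (σ_p/p) = 2.1715 × 0.54/2.462 = 2.1715 × 0.21933 = 0.47628.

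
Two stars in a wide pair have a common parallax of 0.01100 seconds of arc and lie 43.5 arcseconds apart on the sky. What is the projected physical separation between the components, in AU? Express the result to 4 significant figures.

3955 AU

d = 1/p = 1/0.01100″ = 90.909 pc.
At distance d (pc), an angle of θ arcsec spans θ·d AU: s = 43.5 × 90.909 = 3954.5 AU.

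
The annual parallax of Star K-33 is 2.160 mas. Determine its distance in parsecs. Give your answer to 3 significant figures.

p = 2.160 mas = 0.002160 arcsec.
d = 1/p = 1/0.002160 = 462.96 pc.

463 pc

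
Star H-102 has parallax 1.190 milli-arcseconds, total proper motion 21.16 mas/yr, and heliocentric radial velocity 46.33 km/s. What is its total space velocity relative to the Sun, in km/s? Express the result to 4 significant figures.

96.18 km/s

d = 1/p = 1/0.001190″ = 840.34 pc.
μ = 21.16 mas/yr = 0.02116 ″/yr.
v_t = 4.740 μ d = 4.740 × 0.02116 × 840.34 = 84.285 km/s.
v = √(v_r² + v_t²) = √(46.33² + 84.285²) = √9250.43 = 96.179 km/s.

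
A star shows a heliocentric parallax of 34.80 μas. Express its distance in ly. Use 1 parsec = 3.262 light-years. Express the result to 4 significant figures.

p = 34.80 μas = 0.00003480 arcsec.
d = 1/p = 1/0.00003480 = 28736 pc.
In light-years: 28736 × 3.262 = 93737 ly.

93740 ly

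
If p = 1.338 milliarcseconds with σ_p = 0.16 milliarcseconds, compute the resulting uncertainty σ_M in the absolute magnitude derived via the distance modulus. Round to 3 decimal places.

σ_M = 0.260 mag

M = m − 5 log₁₀ d + 5 = m + 5 log₁₀ p + 5, so ∂M/∂p = 5/(p ln 10).
σ_M = (5/ln 10) · (σ_p/p) = 2.1715 × 0.16/1.338 = 2.1715 × 0.11958 = 0.25967.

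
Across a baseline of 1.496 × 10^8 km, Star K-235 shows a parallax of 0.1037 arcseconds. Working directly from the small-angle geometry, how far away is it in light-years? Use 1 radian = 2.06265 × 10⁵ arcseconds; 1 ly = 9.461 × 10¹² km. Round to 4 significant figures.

31.45 ly

θ = 0.1037″ = 0.1037/206265 = 5.0275 × 10^-7 rad.
d = B/θ = (1.496 × 10^8) / (5.0275 × 10^-7) = 2.9756 × 10^14 km = (2.9756 × 10^14) / (9.461 × 10^12) ly = 31.451 ly.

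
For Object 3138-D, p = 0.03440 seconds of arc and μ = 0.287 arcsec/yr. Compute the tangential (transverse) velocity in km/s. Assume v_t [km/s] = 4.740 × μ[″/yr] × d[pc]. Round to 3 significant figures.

d = 1/p = 1/0.03440″ = 29.07 pc.
v_t = 4.74 × μ × d = 4.74 × 0.287 × 29.07 = 39.546 km/s.

39.5 km/s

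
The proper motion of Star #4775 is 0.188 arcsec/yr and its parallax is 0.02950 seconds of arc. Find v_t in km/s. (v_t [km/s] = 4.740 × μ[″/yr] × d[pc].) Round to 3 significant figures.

30.2 km/s

d = 1/p = 1/0.02950″ = 33.898 pc.
v_t = 4.74 × μ × d = 4.74 × 0.188 × 33.898 = 30.207 km/s.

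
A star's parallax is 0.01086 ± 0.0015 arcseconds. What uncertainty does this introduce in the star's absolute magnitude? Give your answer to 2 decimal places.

M = m − 5 log₁₀ d + 5 = m + 5 log₁₀ p + 5, so ∂M/∂p = 5/(p ln 10).
σ_M = (5/ln 10) · (σ_p/p) = 2.1715 × 0.0015/0.01086 = 2.1715 × 0.13812 = 0.29993.

σ_M = 0.30 mag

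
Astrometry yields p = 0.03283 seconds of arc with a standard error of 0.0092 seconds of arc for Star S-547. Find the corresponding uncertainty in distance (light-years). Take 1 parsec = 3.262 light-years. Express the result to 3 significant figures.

d = 1/p, so σ_d = σ_p / p².
σ_d = 0.00920 / (0.03283)² = 0.00920 / 0.0010778 = 8.5359 pc = 8.5359 × 3.262 ly = 27.844 ly.

27.8 ly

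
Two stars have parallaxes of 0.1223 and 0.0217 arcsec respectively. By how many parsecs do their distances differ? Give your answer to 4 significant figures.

d_A = 1/0.1223″ = 8.1766 pc; d_B = 1/0.02170″ = 46.083 pc.
|d_B − d_A| = |46.083 − 8.1766| = 37.906 pc.

37.91 pc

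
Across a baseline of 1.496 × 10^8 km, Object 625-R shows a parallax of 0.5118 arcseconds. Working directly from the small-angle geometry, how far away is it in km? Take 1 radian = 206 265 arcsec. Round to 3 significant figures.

6.03 × 10^13 km

θ = 0.5118″ = 0.5118/206265 = 2.4813 × 10^-6 rad.
d = B/θ = (1.496 × 10^8) / (2.4813 × 10^-6) = 6.0291 × 10^13 km.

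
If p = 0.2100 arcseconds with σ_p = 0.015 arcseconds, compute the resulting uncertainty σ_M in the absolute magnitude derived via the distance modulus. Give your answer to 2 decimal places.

M = m − 5 log₁₀ d + 5 = m + 5 log₁₀ p + 5, so ∂M/∂p = 5/(p ln 10).
σ_M = (5/ln 10) · (σ_p/p) = 2.1715 × 0.015/0.2100 = 2.1715 × 0.071429 = 0.15511.

σ_M = 0.16 mag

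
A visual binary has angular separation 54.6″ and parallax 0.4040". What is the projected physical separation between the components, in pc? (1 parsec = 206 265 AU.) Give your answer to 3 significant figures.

0.000655 pc

d = 1/p = 1/0.4040″ = 2.4752 pc.
At distance d (pc), an angle of θ arcsec spans θ·d AU: s = 54.6 × 2.4752 = 135.15 AU.
= 135.15 / 206265 = 0.00065523 pc.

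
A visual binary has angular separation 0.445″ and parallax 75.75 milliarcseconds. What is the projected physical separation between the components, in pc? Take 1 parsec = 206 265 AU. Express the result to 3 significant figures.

2.85 × 10^-5 pc

d = 1/p = 1/0.07575″ = 13.201 pc.
At distance d (pc), an angle of θ arcsec spans θ·d AU: s = 0.445 × 13.201 = 5.8744 AU.
= 5.8744 / 206265 = 2.8480 × 10^-5 pc.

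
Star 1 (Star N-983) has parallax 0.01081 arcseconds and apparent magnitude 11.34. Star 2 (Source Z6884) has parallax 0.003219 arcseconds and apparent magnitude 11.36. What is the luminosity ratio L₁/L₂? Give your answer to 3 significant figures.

d₁ = 1/p₁ = 1/0.01081″ = 92.507 pc; d₂ = 1/p₂ = 1/0.003219″ = 310.66 pc.
M₁ = m₁ − 5 log₁₀ d₁ + 5 = 11.34 − 9.8309 + 5 = 6.5091.
M₂ = 11.36 − 12.4614 + 5 = 3.8986.
L₁/L₂ = 10^(0.4(M₂ − M₁)) = 10^(0.4 × (-2.6105)) = 10^(-1.04420) = 0.090323.

L₁/L₂ = 0.0903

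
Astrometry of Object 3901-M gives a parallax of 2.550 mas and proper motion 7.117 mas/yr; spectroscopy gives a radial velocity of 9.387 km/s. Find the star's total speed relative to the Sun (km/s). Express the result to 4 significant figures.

16.22 km/s

d = 1/p = 1/0.002550″ = 392.16 pc.
μ = 7.117 mas/yr = 0.007117 ″/yr.
v_t = 4.740 μ d = 4.740 × 0.007117 × 392.16 = 13.229 km/s.
v = √(v_r² + v_t²) = √(9.387² + 13.229²) = √263.122 = 16.221 km/s.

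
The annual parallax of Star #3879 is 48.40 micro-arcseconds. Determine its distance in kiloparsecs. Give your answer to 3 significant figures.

p = 48.40 micro-arcseconds = 0.00004840 arcsec.
d = 1/p = 1/0.00004840 = 20661 pc.
= 20.661 kpc.

20.7 kpc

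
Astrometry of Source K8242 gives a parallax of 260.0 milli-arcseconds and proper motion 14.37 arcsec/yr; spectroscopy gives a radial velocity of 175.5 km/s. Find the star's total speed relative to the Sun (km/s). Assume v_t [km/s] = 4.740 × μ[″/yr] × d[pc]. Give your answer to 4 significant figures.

315.3 km/s

d = 1/p = 1/0.2600″ = 3.8462 pc.
v_t = 4.740 μ d = 4.740 × 14.37 × 3.8462 = 261.98 km/s.
v = √(v_r² + v_t²) = √(175.5² + 261.98²) = √99433.8 = 315.33 km/s.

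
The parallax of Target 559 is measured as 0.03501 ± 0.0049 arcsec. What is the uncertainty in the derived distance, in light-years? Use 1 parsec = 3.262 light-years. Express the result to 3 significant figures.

d = 1/p, so σ_d = σ_p / p².
σ_d = 0.00490 / (0.03501)² = 0.00490 / 0.0012257 = 3.9977 pc = 3.9977 × 3.262 ly = 13.04 ly.

13.0 ly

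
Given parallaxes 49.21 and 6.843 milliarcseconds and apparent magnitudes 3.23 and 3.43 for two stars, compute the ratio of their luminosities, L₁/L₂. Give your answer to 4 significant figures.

d₁ = 1/p₁ = 1/0.04921″ = 20.321 pc; d₂ = 1/p₂ = 1/0.006843″ = 146.13 pc.
M₁ = m₁ − 5 log₁₀ d₁ + 5 = 3.23 − 6.5397 + 5 = 1.6903.
M₂ = 3.43 − 10.8237 + 5 = -2.3937.
L₁/L₂ = 10^(0.4(M₂ − M₁)) = 10^(0.4 × (-4.0840)) = 10^(-1.63360) = 0.023249.

L₁/L₂ = 0.02325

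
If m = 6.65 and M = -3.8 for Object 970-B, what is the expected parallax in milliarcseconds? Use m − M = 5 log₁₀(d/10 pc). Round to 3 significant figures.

0.813 mas

m − M = 6.65 − (-3.8) = 10.45.
d = 10^((m−M)/5 + 1) = 10^3.090 = 1230.3 pc.
p = 1/d = 1/1230.3 = 0.00081281 arcsec = 0.81281 mas.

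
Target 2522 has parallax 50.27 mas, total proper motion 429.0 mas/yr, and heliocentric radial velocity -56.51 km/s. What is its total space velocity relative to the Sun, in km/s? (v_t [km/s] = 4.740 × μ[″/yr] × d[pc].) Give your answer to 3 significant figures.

d = 1/p = 1/0.05027″ = 19.893 pc.
μ = 429.0 mas/yr = 0.4290 ″/yr.
v_t = 4.740 μ d = 4.740 × 0.4290 × 19.893 = 40.452 km/s.
v = √(v_r² + v_t²) = √((-56.51)² + 40.452²) = √4829.74 = 69.496 km/s.

69.5 km/s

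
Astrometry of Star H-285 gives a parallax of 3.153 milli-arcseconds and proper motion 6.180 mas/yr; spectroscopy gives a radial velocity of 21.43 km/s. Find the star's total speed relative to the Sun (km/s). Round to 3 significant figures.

23.4 km/s

d = 1/p = 1/0.003153″ = 317.16 pc.
μ = 6.180 mas/yr = 0.006180 ″/yr.
v_t = 4.740 μ d = 4.740 × 0.006180 × 317.16 = 9.2906 km/s.
v = √(v_r² + v_t²) = √(21.43² + 9.2906²) = √545.56 = 23.357 km/s.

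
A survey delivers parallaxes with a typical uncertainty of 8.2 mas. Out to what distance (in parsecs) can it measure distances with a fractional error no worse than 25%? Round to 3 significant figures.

30.5 pc

σ_d/d = σ_p/p, so the condition is σ_p/p ≤ 0.25, i.e. p ≥ σ_p/0.25.
p_min = 8.2/0.25 = 32.8 mas = 0.0328 arcsec.
d_max = 1/p_min = 1/0.0328 = 30.488 pc.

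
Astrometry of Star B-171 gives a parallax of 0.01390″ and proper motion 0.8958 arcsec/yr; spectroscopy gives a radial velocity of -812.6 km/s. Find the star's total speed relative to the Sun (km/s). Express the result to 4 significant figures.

d = 1/p = 1/0.01390″ = 71.942 pc.
v_t = 4.740 μ d = 4.740 × 0.8958 × 71.942 = 305.47 km/s.
v = √(v_r² + v_t²) = √((-812.6)² + 305.47²) = √753631 = 868.12 km/s.

868.1 km/s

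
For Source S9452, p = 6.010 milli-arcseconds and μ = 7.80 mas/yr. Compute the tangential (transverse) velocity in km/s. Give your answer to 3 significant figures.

d = 1/p = 1/0.006010″ = 166.39 pc.
μ = 7.80 mas/yr = 0.00780 ″/yr.
v_t = 4.74 × μ × d = 4.74 × 0.00780 × 166.39 = 6.1518 km/s.

6.15 km/s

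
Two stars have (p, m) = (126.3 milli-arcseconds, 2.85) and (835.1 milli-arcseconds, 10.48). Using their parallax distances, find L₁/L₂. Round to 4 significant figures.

L₁/L₂ = 49280

d₁ = 1/p₁ = 1/0.1263″ = 7.9177 pc; d₂ = 1/p₂ = 1/0.8351″ = 1.1975 pc.
M₁ = m₁ − 5 log₁₀ d₁ + 5 = 2.85 − 4.4930 + 5 = 3.3570.
M₂ = 10.48 − 0.3914 + 5 = 15.0886.
L₁/L₂ = 10^(0.4(M₂ − M₁)) = 10^(0.4 × 11.7316) = 10^4.69264 = 49277.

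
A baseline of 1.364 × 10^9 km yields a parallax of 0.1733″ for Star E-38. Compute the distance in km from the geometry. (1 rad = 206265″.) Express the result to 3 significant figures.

1.62 × 10^15 km

θ = 0.1733″ = 0.1733/206265 = 8.4018 × 10^-7 rad.
d = B/θ = (1.364 × 10^9) / (8.4018 × 10^-7) = 1.6235 × 10^15 km.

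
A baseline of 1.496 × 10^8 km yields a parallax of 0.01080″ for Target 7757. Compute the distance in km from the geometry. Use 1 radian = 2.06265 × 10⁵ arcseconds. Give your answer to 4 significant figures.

θ = 0.01080″ = 0.01080/206265 = 5.2360 × 10^-8 rad.
d = B/θ = (1.496 × 10^8) / (5.2360 × 10^-8) = 2.8571 × 10^15 km.

2.857 × 10^15 km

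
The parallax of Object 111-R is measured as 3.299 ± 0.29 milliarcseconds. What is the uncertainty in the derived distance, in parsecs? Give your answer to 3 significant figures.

d = 1/p, so σ_d = σ_p / p².
σ_d = 0.000290 / (0.003299)² = 0.000290 / 0.000010883 = 26.647 pc.

26.6 pc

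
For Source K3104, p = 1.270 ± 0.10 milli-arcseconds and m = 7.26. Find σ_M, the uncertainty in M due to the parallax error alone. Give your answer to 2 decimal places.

M = m − 5 log₁₀ d + 5 = m + 5 log₁₀ p + 5, so ∂M/∂p = 5/(p ln 10).
σ_M = (5/ln 10) · (σ_p/p) = 2.1715 × 0.10/1.270 = 2.1715 × 0.07874 = 0.17098.

σ_M = 0.17 mag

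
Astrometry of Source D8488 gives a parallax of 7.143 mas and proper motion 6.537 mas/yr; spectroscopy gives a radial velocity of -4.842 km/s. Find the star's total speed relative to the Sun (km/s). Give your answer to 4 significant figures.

d = 1/p = 1/0.007143″ = 140 pc.
μ = 6.537 mas/yr = 0.006537 ″/yr.
v_t = 4.740 μ d = 4.740 × 0.006537 × 140 = 4.338 km/s.
v = √(v_r² + v_t²) = √((-4.842)² + 4.338²) = √42.2632 = 6.501 km/s.

6.501 km/s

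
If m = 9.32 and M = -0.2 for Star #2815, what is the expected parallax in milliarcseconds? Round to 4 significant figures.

m − M = 9.32 − (-0.2) = 9.52.
d = 10^((m−M)/5 + 1) = 10^2.904 = 801.68 pc.
p = 1/d = 1/801.68 = 0.0012474 arcsec = 1.2474 mas.

1.247 mas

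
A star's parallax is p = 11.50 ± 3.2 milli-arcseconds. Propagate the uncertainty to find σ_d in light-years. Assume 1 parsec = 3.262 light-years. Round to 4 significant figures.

78.93 ly

d = 1/p, so σ_d = σ_p / p².
σ_d = 0.00320 / (0.01150)² = 0.00320 / 0.00013225 = 24.197 pc = 24.197 × 3.262 ly = 78.931 ly.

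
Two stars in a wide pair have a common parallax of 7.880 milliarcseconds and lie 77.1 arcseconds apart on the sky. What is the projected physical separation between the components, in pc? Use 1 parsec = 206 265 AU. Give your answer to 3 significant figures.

0.0474 pc

d = 1/p = 1/0.007880″ = 126.9 pc.
At distance d (pc), an angle of θ arcsec spans θ·d AU: s = 77.1 × 126.9 = 9784 AU.
= 9784 / 206265 = 0.047434 pc.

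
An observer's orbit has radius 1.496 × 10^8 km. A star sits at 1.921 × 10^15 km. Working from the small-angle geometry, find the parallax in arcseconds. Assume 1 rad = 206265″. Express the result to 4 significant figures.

0.01606 arcsec

θ ≈ B/d = (1.496 × 10^8) / (1.921 × 10^15) = 7.7876 × 10^-8 rad.
In arcseconds: 7.7876 × 10^-8 × 206265 = 0.016063″.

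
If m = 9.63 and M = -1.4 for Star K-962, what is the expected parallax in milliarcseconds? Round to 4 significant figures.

m − M = 9.63 − (-1.4) = 11.03.
d = 10^((m−M)/5 + 1) = 10^3.206 = 1606.9 pc.
p = 1/d = 1/1606.9 = 0.00062232 arcsec = 0.62232 mas.

0.6223 mas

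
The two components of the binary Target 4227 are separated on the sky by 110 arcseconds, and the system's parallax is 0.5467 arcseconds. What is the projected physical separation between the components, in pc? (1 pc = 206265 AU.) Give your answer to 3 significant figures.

0.000975 pc

d = 1/p = 1/0.5467″ = 1.8292 pc.
At distance d (pc), an angle of θ arcsec spans θ·d AU: s = 110 × 1.8292 = 201.21 AU.
= 201.21 / 206265 = 0.00097549 pc.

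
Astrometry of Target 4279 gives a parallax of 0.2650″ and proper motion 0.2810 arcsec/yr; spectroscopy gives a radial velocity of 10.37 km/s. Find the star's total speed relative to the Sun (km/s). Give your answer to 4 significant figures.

11.52 km/s

d = 1/p = 1/0.2650″ = 3.7736 pc.
v_t = 4.740 μ d = 4.740 × 0.2810 × 3.7736 = 5.0262 km/s.
v = √(v_r² + v_t²) = √(10.37² + 5.0262²) = √132.8 = 11.524 km/s.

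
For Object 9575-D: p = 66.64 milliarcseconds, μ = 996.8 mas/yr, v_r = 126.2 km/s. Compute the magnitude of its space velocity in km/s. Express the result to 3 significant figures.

145 km/s

d = 1/p = 1/0.06664″ = 15.006 pc.
μ = 996.8 mas/yr = 0.9968 ″/yr.
v_t = 4.740 μ d = 4.740 × 0.9968 × 15.006 = 70.901 km/s.
v = √(v_r² + v_t²) = √(126.2² + 70.901²) = √20953.4 = 144.75 km/s.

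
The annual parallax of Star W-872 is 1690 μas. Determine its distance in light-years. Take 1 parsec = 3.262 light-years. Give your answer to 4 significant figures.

p = 1690 μas = 0.001690 arcsec.
d = 1/p = 1/0.001690 = 591.72 pc.
In light-years: 591.72 × 3.262 = 1930.2 ly.

1930 light years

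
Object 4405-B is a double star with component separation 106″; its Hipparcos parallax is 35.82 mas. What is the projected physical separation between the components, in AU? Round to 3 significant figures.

d = 1/p = 1/0.03582″ = 27.917 pc.
At distance d (pc), an angle of θ arcsec spans θ·d AU: s = 106 × 27.917 = 2959.2 AU.

2960 AU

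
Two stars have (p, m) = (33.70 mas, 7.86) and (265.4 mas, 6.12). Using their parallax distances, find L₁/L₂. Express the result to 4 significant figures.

d₁ = 1/p₁ = 1/0.03370″ = 29.674 pc; d₂ = 1/p₂ = 1/0.2654″ = 3.7679 pc.
M₁ = m₁ − 5 log₁₀ d₁ + 5 = 7.86 − 7.3619 + 5 = 5.4981.
M₂ = 6.12 − 2.8805 + 5 = 8.2395.
L₁/L₂ = 10^(0.4(M₂ − M₁)) = 10^(0.4 × 2.7414) = 10^1.09656 = 12.49.

L₁/L₂ = 12.49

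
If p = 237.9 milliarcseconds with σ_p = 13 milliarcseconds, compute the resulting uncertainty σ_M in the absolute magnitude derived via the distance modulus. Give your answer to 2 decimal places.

σ_M = 0.12 mag

M = m − 5 log₁₀ d + 5 = m + 5 log₁₀ p + 5, so ∂M/∂p = 5/(p ln 10).
σ_M = (5/ln 10) · (σ_p/p) = 2.1715 × 13/237.9 = 2.1715 × 0.054645 = 0.11866.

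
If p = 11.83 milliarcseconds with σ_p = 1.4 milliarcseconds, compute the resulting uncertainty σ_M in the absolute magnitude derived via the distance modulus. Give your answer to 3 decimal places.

M = m − 5 log₁₀ d + 5 = m + 5 log₁₀ p + 5, so ∂M/∂p = 5/(p ln 10).
σ_M = (5/ln 10) · (σ_p/p) = 2.1715 × 1.4/11.83 = 2.1715 × 0.11834 = 0.25698.

σ_M = 0.257 mag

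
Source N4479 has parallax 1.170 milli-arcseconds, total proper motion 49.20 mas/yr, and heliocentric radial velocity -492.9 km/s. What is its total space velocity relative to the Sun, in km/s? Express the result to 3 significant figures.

532 km/s

d = 1/p = 1/0.001170″ = 854.7 pc.
μ = 49.20 mas/yr = 0.04920 ″/yr.
v_t = 4.740 μ d = 4.740 × 0.04920 × 854.7 = 199.32 km/s.
v = √(v_r² + v_t²) = √((-492.9)² + 199.32²) = √282679 = 531.68 km/s.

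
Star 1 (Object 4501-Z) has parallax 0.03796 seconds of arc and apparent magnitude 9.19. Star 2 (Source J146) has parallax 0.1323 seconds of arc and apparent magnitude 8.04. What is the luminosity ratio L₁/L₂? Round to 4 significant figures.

d₁ = 1/p₁ = 1/0.03796″ = 26.344 pc; d₂ = 1/p₂ = 1/0.1323″ = 7.5586 pc.
M₁ = m₁ − 5 log₁₀ d₁ + 5 = 9.19 − 7.1034 + 5 = 7.0866.
M₂ = 8.04 − 4.3922 + 5 = 8.6478.
L₁/L₂ = 10^(0.4(M₂ − M₁)) = 10^(0.4 × 1.5612) = 10^0.62448 = 4.2119.

L₁/L₂ = 4.212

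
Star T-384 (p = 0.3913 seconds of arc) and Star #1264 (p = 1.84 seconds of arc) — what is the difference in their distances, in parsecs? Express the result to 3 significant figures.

d_A = 1/0.3913″ = 2.5556 pc; d_B = 1/1.840″ = 0.54348 pc.
|d_B − d_A| = |0.54348 − 2.5556| = 2.0121 pc.

2.01 pc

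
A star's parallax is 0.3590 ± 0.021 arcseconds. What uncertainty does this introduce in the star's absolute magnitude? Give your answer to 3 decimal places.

σ_M = 0.127 mag

M = m − 5 log₁₀ d + 5 = m + 5 log₁₀ p + 5, so ∂M/∂p = 5/(p ln 10).
σ_M = (5/ln 10) · (σ_p/p) = 2.1715 × 0.021/0.3590 = 2.1715 × 0.058496 = 0.12702.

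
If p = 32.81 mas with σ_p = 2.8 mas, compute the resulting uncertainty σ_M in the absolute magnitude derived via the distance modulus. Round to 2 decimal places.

σ_M = 0.19 mag

M = m − 5 log₁₀ d + 5 = m + 5 log₁₀ p + 5, so ∂M/∂p = 5/(p ln 10).
σ_M = (5/ln 10) · (σ_p/p) = 2.1715 × 2.8/32.81 = 2.1715 × 0.08534 = 0.18532.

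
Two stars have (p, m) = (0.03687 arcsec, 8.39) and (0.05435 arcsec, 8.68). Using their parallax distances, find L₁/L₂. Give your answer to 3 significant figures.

L₁/L₂ = 2.84

d₁ = 1/p₁ = 1/0.03687″ = 27.122 pc; d₂ = 1/p₂ = 1/0.05435″ = 18.399 pc.
M₁ = m₁ − 5 log₁₀ d₁ + 5 = 8.39 − 7.1666 + 5 = 6.2234.
M₂ = 8.68 − 6.3240 + 5 = 7.3560.
L₁/L₂ = 10^(0.4(M₂ − M₁)) = 10^(0.4 × 1.1326) = 10^0.45304 = 2.8382.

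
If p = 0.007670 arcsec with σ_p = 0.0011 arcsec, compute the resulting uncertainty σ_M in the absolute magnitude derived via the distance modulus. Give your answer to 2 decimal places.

M = m − 5 log₁₀ d + 5 = m + 5 log₁₀ p + 5, so ∂M/∂p = 5/(p ln 10).
σ_M = (5/ln 10) · (σ_p/p) = 2.1715 × 0.0011/0.007670 = 2.1715 × 0.14342 = 0.31144.

σ_M = 0.31 mag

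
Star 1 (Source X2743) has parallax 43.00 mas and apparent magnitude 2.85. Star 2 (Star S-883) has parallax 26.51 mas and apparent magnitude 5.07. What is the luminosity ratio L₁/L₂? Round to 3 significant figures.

d₁ = 1/p₁ = 1/0.04300″ = 23.256 pc; d₂ = 1/p₂ = 1/0.02651″ = 37.722 pc.
M₁ = m₁ − 5 log₁₀ d₁ + 5 = 2.85 − 6.8327 + 5 = 1.0173.
M₂ = 5.07 − 7.8830 + 5 = 2.1870.
L₁/L₂ = 10^(0.4(M₂ − M₁)) = 10^(0.4 × 1.1697) = 10^0.46788 = 2.9368.

L₁/L₂ = 2.94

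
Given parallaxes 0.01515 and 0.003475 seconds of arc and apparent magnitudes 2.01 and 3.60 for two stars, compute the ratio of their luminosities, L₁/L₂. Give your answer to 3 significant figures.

L₁/L₂ = 0.228

d₁ = 1/p₁ = 1/0.01515″ = 66.007 pc; d₂ = 1/p₂ = 1/0.003475″ = 287.77 pc.
M₁ = m₁ − 5 log₁₀ d₁ + 5 = 2.01 − 9.0979 + 5 = -2.0879.
M₂ = 3.60 − 12.2952 + 5 = -3.6952.
L₁/L₂ = 10^(0.4(M₂ − M₁)) = 10^(0.4 × (-1.6073)) = 10^(-0.64292) = 0.22755.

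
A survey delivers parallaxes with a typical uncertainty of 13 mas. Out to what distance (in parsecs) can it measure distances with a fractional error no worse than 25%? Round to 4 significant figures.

σ_d/d = σ_p/p, so the condition is σ_p/p ≤ 0.25, i.e. p ≥ σ_p/0.25.
p_min = 13/0.25 = 52 mas = 0.052 arcsec.
d_max = 1/p_min = 1/0.052 = 19.231 pc.

19.23 pc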